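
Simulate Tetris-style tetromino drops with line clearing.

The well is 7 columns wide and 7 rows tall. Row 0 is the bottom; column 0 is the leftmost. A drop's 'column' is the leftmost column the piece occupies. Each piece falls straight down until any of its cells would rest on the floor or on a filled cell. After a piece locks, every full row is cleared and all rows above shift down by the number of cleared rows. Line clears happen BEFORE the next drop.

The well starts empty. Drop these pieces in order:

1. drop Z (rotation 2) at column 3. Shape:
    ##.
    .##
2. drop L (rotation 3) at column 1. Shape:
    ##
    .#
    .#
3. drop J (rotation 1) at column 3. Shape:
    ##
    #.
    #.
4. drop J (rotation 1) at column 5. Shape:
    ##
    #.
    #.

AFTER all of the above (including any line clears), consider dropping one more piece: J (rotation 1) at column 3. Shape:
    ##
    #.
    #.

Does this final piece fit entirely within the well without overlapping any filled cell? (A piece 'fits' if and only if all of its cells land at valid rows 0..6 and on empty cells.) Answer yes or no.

Answer: no

Derivation:
Drop 1: Z rot2 at col 3 lands with bottom-row=0; cleared 0 line(s) (total 0); column heights now [0 0 0 2 2 1 0], max=2
Drop 2: L rot3 at col 1 lands with bottom-row=0; cleared 0 line(s) (total 0); column heights now [0 3 3 2 2 1 0], max=3
Drop 3: J rot1 at col 3 lands with bottom-row=2; cleared 0 line(s) (total 0); column heights now [0 3 3 5 5 1 0], max=5
Drop 4: J rot1 at col 5 lands with bottom-row=1; cleared 0 line(s) (total 0); column heights now [0 3 3 5 5 4 4], max=5
Test piece J rot1 at col 3 (width 2): heights before test = [0 3 3 5 5 4 4]; fits = False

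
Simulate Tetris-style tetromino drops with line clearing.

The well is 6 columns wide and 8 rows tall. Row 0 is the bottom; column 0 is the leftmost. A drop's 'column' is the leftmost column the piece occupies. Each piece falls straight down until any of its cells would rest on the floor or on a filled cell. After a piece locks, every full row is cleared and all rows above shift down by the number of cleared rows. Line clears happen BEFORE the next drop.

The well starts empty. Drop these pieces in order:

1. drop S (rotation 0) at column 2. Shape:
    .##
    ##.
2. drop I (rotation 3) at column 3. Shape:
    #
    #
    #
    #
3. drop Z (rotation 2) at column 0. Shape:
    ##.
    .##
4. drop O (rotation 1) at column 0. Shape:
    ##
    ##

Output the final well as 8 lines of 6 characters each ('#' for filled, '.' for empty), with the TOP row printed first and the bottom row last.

Answer: ......
......
...#..
##.#..
##.#..
##.#..
.####.
..##..

Derivation:
Drop 1: S rot0 at col 2 lands with bottom-row=0; cleared 0 line(s) (total 0); column heights now [0 0 1 2 2 0], max=2
Drop 2: I rot3 at col 3 lands with bottom-row=2; cleared 0 line(s) (total 0); column heights now [0 0 1 6 2 0], max=6
Drop 3: Z rot2 at col 0 lands with bottom-row=1; cleared 0 line(s) (total 0); column heights now [3 3 2 6 2 0], max=6
Drop 4: O rot1 at col 0 lands with bottom-row=3; cleared 0 line(s) (total 0); column heights now [5 5 2 6 2 0], max=6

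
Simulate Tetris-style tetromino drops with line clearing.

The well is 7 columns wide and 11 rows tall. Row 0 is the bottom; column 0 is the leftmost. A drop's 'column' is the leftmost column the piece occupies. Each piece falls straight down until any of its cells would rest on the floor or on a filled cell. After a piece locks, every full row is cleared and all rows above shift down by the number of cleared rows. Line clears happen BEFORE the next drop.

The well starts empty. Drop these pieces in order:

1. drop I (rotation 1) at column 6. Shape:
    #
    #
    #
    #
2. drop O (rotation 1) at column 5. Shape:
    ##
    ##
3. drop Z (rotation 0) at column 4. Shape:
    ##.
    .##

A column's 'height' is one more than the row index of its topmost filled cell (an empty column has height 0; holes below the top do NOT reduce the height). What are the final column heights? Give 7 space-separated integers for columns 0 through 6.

Drop 1: I rot1 at col 6 lands with bottom-row=0; cleared 0 line(s) (total 0); column heights now [0 0 0 0 0 0 4], max=4
Drop 2: O rot1 at col 5 lands with bottom-row=4; cleared 0 line(s) (total 0); column heights now [0 0 0 0 0 6 6], max=6
Drop 3: Z rot0 at col 4 lands with bottom-row=6; cleared 0 line(s) (total 0); column heights now [0 0 0 0 8 8 7], max=8

Answer: 0 0 0 0 8 8 7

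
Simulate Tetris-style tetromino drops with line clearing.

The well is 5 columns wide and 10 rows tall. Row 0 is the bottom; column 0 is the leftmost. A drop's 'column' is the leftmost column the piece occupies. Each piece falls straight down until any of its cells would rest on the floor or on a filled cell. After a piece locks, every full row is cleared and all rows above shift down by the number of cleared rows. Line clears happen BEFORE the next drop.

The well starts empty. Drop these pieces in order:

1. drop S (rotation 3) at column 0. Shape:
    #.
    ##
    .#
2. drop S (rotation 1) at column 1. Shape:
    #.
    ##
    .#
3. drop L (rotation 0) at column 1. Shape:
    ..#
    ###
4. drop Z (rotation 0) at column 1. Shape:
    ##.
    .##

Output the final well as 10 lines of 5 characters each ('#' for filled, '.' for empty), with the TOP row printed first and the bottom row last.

Drop 1: S rot3 at col 0 lands with bottom-row=0; cleared 0 line(s) (total 0); column heights now [3 2 0 0 0], max=3
Drop 2: S rot1 at col 1 lands with bottom-row=1; cleared 0 line(s) (total 0); column heights now [3 4 3 0 0], max=4
Drop 3: L rot0 at col 1 lands with bottom-row=4; cleared 0 line(s) (total 0); column heights now [3 5 5 6 0], max=6
Drop 4: Z rot0 at col 1 lands with bottom-row=6; cleared 0 line(s) (total 0); column heights now [3 8 8 7 0], max=8

Answer: .....
.....
.##..
..##.
...#.
.###.
.#...
###..
###..
.#...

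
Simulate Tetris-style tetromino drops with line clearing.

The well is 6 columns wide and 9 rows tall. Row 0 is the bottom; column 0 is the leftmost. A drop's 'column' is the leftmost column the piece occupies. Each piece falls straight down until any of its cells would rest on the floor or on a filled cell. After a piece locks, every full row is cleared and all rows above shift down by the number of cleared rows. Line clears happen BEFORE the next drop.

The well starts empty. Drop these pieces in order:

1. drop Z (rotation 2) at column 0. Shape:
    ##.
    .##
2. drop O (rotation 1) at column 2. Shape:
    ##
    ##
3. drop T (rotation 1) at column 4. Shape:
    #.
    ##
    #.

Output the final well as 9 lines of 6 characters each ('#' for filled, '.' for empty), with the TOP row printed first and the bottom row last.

Drop 1: Z rot2 at col 0 lands with bottom-row=0; cleared 0 line(s) (total 0); column heights now [2 2 1 0 0 0], max=2
Drop 2: O rot1 at col 2 lands with bottom-row=1; cleared 0 line(s) (total 0); column heights now [2 2 3 3 0 0], max=3
Drop 3: T rot1 at col 4 lands with bottom-row=0; cleared 1 line(s) (total 1); column heights now [0 1 2 2 2 0], max=2

Answer: ......
......
......
......
......
......
......
..###.
.##.#.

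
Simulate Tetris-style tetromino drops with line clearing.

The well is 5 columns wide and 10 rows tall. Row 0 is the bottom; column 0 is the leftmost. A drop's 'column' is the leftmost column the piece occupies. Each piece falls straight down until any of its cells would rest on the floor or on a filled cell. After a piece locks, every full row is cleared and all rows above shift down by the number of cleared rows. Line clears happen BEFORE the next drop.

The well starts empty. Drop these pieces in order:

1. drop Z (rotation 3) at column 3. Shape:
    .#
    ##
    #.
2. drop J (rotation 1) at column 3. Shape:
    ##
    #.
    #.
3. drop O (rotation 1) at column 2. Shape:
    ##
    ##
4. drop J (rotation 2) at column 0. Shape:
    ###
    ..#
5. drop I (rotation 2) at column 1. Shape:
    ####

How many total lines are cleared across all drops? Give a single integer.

Drop 1: Z rot3 at col 3 lands with bottom-row=0; cleared 0 line(s) (total 0); column heights now [0 0 0 2 3], max=3
Drop 2: J rot1 at col 3 lands with bottom-row=2; cleared 0 line(s) (total 0); column heights now [0 0 0 5 5], max=5
Drop 3: O rot1 at col 2 lands with bottom-row=5; cleared 0 line(s) (total 0); column heights now [0 0 7 7 5], max=7
Drop 4: J rot2 at col 0 lands with bottom-row=7; cleared 0 line(s) (total 0); column heights now [9 9 9 7 5], max=9
Drop 5: I rot2 at col 1 lands with bottom-row=9; cleared 0 line(s) (total 0); column heights now [9 10 10 10 10], max=10

Answer: 0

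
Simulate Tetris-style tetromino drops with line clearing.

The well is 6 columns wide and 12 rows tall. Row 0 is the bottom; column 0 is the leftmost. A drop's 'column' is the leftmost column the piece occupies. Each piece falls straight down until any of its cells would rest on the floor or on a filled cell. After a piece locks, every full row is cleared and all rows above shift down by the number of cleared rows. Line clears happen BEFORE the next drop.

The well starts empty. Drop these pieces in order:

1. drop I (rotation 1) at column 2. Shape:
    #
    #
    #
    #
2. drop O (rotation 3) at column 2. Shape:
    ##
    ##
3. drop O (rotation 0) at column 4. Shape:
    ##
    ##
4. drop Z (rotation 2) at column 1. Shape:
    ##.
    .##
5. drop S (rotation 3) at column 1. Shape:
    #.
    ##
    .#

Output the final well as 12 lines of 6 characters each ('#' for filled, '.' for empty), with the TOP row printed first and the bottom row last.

Answer: ......
.#....
.##...
..#...
.##...
..##..
..##..
..##..
..#...
..#...
..#.##
..#.##

Derivation:
Drop 1: I rot1 at col 2 lands with bottom-row=0; cleared 0 line(s) (total 0); column heights now [0 0 4 0 0 0], max=4
Drop 2: O rot3 at col 2 lands with bottom-row=4; cleared 0 line(s) (total 0); column heights now [0 0 6 6 0 0], max=6
Drop 3: O rot0 at col 4 lands with bottom-row=0; cleared 0 line(s) (total 0); column heights now [0 0 6 6 2 2], max=6
Drop 4: Z rot2 at col 1 lands with bottom-row=6; cleared 0 line(s) (total 0); column heights now [0 8 8 7 2 2], max=8
Drop 5: S rot3 at col 1 lands with bottom-row=8; cleared 0 line(s) (total 0); column heights now [0 11 10 7 2 2], max=11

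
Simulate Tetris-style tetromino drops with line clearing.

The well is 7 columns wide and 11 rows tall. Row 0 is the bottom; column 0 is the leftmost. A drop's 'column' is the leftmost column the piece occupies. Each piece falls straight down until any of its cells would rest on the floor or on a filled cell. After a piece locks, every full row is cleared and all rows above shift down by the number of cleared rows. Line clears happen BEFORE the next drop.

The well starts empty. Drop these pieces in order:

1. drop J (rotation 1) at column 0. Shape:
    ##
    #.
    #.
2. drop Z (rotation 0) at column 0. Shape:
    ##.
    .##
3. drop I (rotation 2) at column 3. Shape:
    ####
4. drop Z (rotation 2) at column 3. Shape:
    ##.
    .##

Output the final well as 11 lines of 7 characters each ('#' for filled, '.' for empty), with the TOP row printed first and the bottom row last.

Drop 1: J rot1 at col 0 lands with bottom-row=0; cleared 0 line(s) (total 0); column heights now [3 3 0 0 0 0 0], max=3
Drop 2: Z rot0 at col 0 lands with bottom-row=3; cleared 0 line(s) (total 0); column heights now [5 5 4 0 0 0 0], max=5
Drop 3: I rot2 at col 3 lands with bottom-row=0; cleared 0 line(s) (total 0); column heights now [5 5 4 1 1 1 1], max=5
Drop 4: Z rot2 at col 3 lands with bottom-row=1; cleared 0 line(s) (total 0); column heights now [5 5 4 3 3 2 1], max=5

Answer: .......
.......
.......
.......
.......
.......
##.....
.##....
##.##..
#...##.
#..####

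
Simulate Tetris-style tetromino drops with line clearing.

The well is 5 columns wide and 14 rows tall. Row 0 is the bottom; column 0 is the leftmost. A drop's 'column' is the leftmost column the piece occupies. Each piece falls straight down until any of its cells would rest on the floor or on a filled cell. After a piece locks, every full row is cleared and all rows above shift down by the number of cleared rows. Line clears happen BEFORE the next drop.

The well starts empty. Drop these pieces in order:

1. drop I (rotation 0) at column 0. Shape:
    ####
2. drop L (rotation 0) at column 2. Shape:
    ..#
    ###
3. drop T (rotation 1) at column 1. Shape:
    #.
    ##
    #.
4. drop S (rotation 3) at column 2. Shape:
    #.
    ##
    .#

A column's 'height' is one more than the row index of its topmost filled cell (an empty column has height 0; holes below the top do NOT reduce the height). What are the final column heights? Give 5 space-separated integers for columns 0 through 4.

Answer: 1 4 5 4 3

Derivation:
Drop 1: I rot0 at col 0 lands with bottom-row=0; cleared 0 line(s) (total 0); column heights now [1 1 1 1 0], max=1
Drop 2: L rot0 at col 2 lands with bottom-row=1; cleared 0 line(s) (total 0); column heights now [1 1 2 2 3], max=3
Drop 3: T rot1 at col 1 lands with bottom-row=1; cleared 0 line(s) (total 0); column heights now [1 4 3 2 3], max=4
Drop 4: S rot3 at col 2 lands with bottom-row=2; cleared 0 line(s) (total 0); column heights now [1 4 5 4 3], max=5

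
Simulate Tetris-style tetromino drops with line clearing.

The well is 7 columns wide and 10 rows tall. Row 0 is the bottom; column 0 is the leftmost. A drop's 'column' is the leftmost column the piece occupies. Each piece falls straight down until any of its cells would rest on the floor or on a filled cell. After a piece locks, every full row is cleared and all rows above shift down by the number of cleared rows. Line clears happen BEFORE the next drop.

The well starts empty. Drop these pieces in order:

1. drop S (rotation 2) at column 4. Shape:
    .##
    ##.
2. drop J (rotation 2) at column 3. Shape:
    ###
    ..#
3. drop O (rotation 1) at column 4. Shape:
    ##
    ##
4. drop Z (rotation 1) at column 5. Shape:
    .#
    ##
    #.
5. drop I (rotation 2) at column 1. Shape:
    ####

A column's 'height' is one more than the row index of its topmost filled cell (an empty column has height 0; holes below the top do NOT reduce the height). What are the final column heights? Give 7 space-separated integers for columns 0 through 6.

Drop 1: S rot2 at col 4 lands with bottom-row=0; cleared 0 line(s) (total 0); column heights now [0 0 0 0 1 2 2], max=2
Drop 2: J rot2 at col 3 lands with bottom-row=2; cleared 0 line(s) (total 0); column heights now [0 0 0 4 4 4 2], max=4
Drop 3: O rot1 at col 4 lands with bottom-row=4; cleared 0 line(s) (total 0); column heights now [0 0 0 4 6 6 2], max=6
Drop 4: Z rot1 at col 5 lands with bottom-row=6; cleared 0 line(s) (total 0); column heights now [0 0 0 4 6 8 9], max=9
Drop 5: I rot2 at col 1 lands with bottom-row=6; cleared 0 line(s) (total 0); column heights now [0 7 7 7 7 8 9], max=9

Answer: 0 7 7 7 7 8 9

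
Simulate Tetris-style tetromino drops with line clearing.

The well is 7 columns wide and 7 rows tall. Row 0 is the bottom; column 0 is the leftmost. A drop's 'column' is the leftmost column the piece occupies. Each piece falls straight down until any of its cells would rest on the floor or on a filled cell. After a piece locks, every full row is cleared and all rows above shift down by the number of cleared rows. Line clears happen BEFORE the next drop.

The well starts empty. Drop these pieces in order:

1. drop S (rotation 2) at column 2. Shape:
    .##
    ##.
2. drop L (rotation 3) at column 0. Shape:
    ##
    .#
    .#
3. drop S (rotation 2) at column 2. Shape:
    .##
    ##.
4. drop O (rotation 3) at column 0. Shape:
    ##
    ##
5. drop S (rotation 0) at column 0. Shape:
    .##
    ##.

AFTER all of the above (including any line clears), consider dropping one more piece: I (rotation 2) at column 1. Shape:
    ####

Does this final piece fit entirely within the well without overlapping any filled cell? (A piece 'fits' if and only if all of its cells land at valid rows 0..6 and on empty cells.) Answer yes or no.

Drop 1: S rot2 at col 2 lands with bottom-row=0; cleared 0 line(s) (total 0); column heights now [0 0 1 2 2 0 0], max=2
Drop 2: L rot3 at col 0 lands with bottom-row=0; cleared 0 line(s) (total 0); column heights now [3 3 1 2 2 0 0], max=3
Drop 3: S rot2 at col 2 lands with bottom-row=2; cleared 0 line(s) (total 0); column heights now [3 3 3 4 4 0 0], max=4
Drop 4: O rot3 at col 0 lands with bottom-row=3; cleared 0 line(s) (total 0); column heights now [5 5 3 4 4 0 0], max=5
Drop 5: S rot0 at col 0 lands with bottom-row=5; cleared 0 line(s) (total 0); column heights now [6 7 7 4 4 0 0], max=7
Test piece I rot2 at col 1 (width 4): heights before test = [6 7 7 4 4 0 0]; fits = False

Answer: no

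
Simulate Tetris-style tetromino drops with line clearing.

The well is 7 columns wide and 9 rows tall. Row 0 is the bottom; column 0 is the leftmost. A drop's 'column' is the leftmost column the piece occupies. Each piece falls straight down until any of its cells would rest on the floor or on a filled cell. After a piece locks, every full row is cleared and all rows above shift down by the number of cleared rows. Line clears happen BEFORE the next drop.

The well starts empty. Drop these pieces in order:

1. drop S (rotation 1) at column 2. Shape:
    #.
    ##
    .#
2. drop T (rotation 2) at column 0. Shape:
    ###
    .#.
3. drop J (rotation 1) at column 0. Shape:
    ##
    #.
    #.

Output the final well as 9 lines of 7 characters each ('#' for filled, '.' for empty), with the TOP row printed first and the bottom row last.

Drop 1: S rot1 at col 2 lands with bottom-row=0; cleared 0 line(s) (total 0); column heights now [0 0 3 2 0 0 0], max=3
Drop 2: T rot2 at col 0 lands with bottom-row=2; cleared 0 line(s) (total 0); column heights now [4 4 4 2 0 0 0], max=4
Drop 3: J rot1 at col 0 lands with bottom-row=4; cleared 0 line(s) (total 0); column heights now [7 7 4 2 0 0 0], max=7

Answer: .......
.......
##.....
#......
#......
###....
.##....
..##...
...#...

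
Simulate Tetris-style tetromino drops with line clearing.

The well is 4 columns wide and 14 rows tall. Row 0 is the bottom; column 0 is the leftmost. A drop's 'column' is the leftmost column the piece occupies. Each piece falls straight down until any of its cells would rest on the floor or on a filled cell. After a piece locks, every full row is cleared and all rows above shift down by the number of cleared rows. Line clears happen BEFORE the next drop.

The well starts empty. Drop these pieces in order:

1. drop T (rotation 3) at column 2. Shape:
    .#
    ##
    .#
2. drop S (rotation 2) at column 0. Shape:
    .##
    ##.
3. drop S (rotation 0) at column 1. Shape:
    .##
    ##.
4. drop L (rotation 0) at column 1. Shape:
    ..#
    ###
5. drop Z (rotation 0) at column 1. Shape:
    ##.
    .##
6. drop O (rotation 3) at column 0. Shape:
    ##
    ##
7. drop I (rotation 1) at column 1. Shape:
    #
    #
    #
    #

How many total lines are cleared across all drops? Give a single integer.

Answer: 1

Derivation:
Drop 1: T rot3 at col 2 lands with bottom-row=0; cleared 0 line(s) (total 0); column heights now [0 0 2 3], max=3
Drop 2: S rot2 at col 0 lands with bottom-row=1; cleared 1 line(s) (total 1); column heights now [0 2 2 2], max=2
Drop 3: S rot0 at col 1 lands with bottom-row=2; cleared 0 line(s) (total 1); column heights now [0 3 4 4], max=4
Drop 4: L rot0 at col 1 lands with bottom-row=4; cleared 0 line(s) (total 1); column heights now [0 5 5 6], max=6
Drop 5: Z rot0 at col 1 lands with bottom-row=6; cleared 0 line(s) (total 1); column heights now [0 8 8 7], max=8
Drop 6: O rot3 at col 0 lands with bottom-row=8; cleared 0 line(s) (total 1); column heights now [10 10 8 7], max=10
Drop 7: I rot1 at col 1 lands with bottom-row=10; cleared 0 line(s) (total 1); column heights now [10 14 8 7], max=14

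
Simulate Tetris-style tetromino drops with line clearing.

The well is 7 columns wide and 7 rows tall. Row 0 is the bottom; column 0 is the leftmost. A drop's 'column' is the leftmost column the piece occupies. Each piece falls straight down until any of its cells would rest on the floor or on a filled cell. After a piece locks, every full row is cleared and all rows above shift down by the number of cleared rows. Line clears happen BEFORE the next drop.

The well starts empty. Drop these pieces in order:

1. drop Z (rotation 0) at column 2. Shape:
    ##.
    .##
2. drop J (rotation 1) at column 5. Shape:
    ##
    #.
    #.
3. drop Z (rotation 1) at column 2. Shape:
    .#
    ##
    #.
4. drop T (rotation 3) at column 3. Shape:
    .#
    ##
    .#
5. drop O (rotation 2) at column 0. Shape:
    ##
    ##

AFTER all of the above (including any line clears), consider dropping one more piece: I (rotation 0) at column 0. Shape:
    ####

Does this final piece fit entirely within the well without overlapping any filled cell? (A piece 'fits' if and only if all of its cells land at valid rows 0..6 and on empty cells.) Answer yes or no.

Drop 1: Z rot0 at col 2 lands with bottom-row=0; cleared 0 line(s) (total 0); column heights now [0 0 2 2 1 0 0], max=2
Drop 2: J rot1 at col 5 lands with bottom-row=0; cleared 0 line(s) (total 0); column heights now [0 0 2 2 1 3 3], max=3
Drop 3: Z rot1 at col 2 lands with bottom-row=2; cleared 0 line(s) (total 0); column heights now [0 0 4 5 1 3 3], max=5
Drop 4: T rot3 at col 3 lands with bottom-row=4; cleared 0 line(s) (total 0); column heights now [0 0 4 6 7 3 3], max=7
Drop 5: O rot2 at col 0 lands with bottom-row=0; cleared 0 line(s) (total 0); column heights now [2 2 4 6 7 3 3], max=7
Test piece I rot0 at col 0 (width 4): heights before test = [2 2 4 6 7 3 3]; fits = True

Answer: yes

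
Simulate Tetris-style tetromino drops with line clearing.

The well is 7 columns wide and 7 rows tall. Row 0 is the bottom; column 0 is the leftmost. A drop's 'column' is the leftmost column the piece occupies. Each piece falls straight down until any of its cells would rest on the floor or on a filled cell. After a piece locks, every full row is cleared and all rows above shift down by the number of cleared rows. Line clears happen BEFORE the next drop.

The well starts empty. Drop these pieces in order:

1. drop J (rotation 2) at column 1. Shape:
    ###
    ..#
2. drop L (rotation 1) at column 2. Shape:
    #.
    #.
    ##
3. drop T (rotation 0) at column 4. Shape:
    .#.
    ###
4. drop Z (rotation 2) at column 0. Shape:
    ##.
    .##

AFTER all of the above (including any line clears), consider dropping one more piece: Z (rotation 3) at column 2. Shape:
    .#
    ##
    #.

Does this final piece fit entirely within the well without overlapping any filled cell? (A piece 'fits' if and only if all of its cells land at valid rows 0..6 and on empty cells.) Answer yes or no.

Answer: no

Derivation:
Drop 1: J rot2 at col 1 lands with bottom-row=0; cleared 0 line(s) (total 0); column heights now [0 2 2 2 0 0 0], max=2
Drop 2: L rot1 at col 2 lands with bottom-row=2; cleared 0 line(s) (total 0); column heights now [0 2 5 3 0 0 0], max=5
Drop 3: T rot0 at col 4 lands with bottom-row=0; cleared 0 line(s) (total 0); column heights now [0 2 5 3 1 2 1], max=5
Drop 4: Z rot2 at col 0 lands with bottom-row=5; cleared 0 line(s) (total 0); column heights now [7 7 6 3 1 2 1], max=7
Test piece Z rot3 at col 2 (width 2): heights before test = [7 7 6 3 1 2 1]; fits = False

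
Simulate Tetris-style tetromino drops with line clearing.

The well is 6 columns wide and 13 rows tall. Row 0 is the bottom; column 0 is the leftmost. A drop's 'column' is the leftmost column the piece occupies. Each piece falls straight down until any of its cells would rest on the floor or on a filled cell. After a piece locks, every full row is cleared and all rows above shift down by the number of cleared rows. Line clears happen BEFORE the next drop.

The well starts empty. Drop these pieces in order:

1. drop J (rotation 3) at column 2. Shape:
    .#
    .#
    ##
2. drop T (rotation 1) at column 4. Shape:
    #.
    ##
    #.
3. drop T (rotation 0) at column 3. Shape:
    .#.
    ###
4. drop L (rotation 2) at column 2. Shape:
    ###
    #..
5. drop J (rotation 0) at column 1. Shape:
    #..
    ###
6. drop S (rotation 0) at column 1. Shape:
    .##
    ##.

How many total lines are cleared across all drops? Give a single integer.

Answer: 0

Derivation:
Drop 1: J rot3 at col 2 lands with bottom-row=0; cleared 0 line(s) (total 0); column heights now [0 0 1 3 0 0], max=3
Drop 2: T rot1 at col 4 lands with bottom-row=0; cleared 0 line(s) (total 0); column heights now [0 0 1 3 3 2], max=3
Drop 3: T rot0 at col 3 lands with bottom-row=3; cleared 0 line(s) (total 0); column heights now [0 0 1 4 5 4], max=5
Drop 4: L rot2 at col 2 lands with bottom-row=4; cleared 0 line(s) (total 0); column heights now [0 0 6 6 6 4], max=6
Drop 5: J rot0 at col 1 lands with bottom-row=6; cleared 0 line(s) (total 0); column heights now [0 8 7 7 6 4], max=8
Drop 6: S rot0 at col 1 lands with bottom-row=8; cleared 0 line(s) (total 0); column heights now [0 9 10 10 6 4], max=10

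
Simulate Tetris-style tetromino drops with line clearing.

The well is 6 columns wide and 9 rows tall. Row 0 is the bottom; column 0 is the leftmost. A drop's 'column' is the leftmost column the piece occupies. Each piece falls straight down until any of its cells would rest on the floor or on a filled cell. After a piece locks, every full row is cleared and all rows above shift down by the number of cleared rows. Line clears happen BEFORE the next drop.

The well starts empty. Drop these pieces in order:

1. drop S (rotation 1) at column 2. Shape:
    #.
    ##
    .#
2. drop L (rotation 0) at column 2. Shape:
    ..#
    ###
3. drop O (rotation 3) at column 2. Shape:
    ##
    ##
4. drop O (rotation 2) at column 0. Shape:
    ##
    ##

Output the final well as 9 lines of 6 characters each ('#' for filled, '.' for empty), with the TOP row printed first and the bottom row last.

Answer: ......
......
......
..##..
..###.
..###.
..#...
####..
##.#..

Derivation:
Drop 1: S rot1 at col 2 lands with bottom-row=0; cleared 0 line(s) (total 0); column heights now [0 0 3 2 0 0], max=3
Drop 2: L rot0 at col 2 lands with bottom-row=3; cleared 0 line(s) (total 0); column heights now [0 0 4 4 5 0], max=5
Drop 3: O rot3 at col 2 lands with bottom-row=4; cleared 0 line(s) (total 0); column heights now [0 0 6 6 5 0], max=6
Drop 4: O rot2 at col 0 lands with bottom-row=0; cleared 0 line(s) (total 0); column heights now [2 2 6 6 5 0], max=6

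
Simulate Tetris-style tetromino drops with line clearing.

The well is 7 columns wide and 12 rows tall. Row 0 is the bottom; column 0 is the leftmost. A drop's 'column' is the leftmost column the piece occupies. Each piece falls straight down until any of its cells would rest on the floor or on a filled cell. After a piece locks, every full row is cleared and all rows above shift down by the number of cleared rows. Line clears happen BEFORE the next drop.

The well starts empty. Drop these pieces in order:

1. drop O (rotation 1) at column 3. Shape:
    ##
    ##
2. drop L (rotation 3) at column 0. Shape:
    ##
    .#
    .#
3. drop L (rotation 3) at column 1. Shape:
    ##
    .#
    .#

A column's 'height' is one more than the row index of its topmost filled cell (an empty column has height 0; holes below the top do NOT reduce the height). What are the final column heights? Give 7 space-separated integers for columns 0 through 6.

Answer: 3 4 4 2 2 0 0

Derivation:
Drop 1: O rot1 at col 3 lands with bottom-row=0; cleared 0 line(s) (total 0); column heights now [0 0 0 2 2 0 0], max=2
Drop 2: L rot3 at col 0 lands with bottom-row=0; cleared 0 line(s) (total 0); column heights now [3 3 0 2 2 0 0], max=3
Drop 3: L rot3 at col 1 lands with bottom-row=1; cleared 0 line(s) (total 0); column heights now [3 4 4 2 2 0 0], max=4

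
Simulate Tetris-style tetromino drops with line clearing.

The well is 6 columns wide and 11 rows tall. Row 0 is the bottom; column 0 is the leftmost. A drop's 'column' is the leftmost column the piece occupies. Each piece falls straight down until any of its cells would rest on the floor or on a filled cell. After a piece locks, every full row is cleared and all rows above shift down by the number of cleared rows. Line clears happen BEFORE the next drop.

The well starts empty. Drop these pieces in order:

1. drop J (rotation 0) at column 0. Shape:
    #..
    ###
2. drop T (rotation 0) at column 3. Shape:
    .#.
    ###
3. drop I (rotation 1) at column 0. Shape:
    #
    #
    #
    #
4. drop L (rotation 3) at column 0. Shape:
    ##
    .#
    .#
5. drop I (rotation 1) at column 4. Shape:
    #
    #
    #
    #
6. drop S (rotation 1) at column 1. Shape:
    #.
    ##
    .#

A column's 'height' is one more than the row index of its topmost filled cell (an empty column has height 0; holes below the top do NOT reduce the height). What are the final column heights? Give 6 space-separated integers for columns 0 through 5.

Answer: 6 8 7 0 5 0

Derivation:
Drop 1: J rot0 at col 0 lands with bottom-row=0; cleared 0 line(s) (total 0); column heights now [2 1 1 0 0 0], max=2
Drop 2: T rot0 at col 3 lands with bottom-row=0; cleared 1 line(s) (total 1); column heights now [1 0 0 0 1 0], max=1
Drop 3: I rot1 at col 0 lands with bottom-row=1; cleared 0 line(s) (total 1); column heights now [5 0 0 0 1 0], max=5
Drop 4: L rot3 at col 0 lands with bottom-row=3; cleared 0 line(s) (total 1); column heights now [6 6 0 0 1 0], max=6
Drop 5: I rot1 at col 4 lands with bottom-row=1; cleared 0 line(s) (total 1); column heights now [6 6 0 0 5 0], max=6
Drop 6: S rot1 at col 1 lands with bottom-row=5; cleared 0 line(s) (total 1); column heights now [6 8 7 0 5 0], max=8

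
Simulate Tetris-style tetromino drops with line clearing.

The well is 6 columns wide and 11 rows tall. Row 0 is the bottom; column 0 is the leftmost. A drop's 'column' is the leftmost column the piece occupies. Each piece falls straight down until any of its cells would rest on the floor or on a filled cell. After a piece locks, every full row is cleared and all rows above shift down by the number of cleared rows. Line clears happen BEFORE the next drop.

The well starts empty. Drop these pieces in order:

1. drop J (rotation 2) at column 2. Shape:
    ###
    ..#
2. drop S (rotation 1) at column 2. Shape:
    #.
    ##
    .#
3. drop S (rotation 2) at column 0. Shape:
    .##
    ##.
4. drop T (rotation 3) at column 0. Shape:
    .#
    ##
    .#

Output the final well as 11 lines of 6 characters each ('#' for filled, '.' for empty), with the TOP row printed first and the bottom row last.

Answer: ......
......
.#....
##....
.#....
.##...
###...
..##..
...#..
..###.
....#.

Derivation:
Drop 1: J rot2 at col 2 lands with bottom-row=0; cleared 0 line(s) (total 0); column heights now [0 0 2 2 2 0], max=2
Drop 2: S rot1 at col 2 lands with bottom-row=2; cleared 0 line(s) (total 0); column heights now [0 0 5 4 2 0], max=5
Drop 3: S rot2 at col 0 lands with bottom-row=4; cleared 0 line(s) (total 0); column heights now [5 6 6 4 2 0], max=6
Drop 4: T rot3 at col 0 lands with bottom-row=6; cleared 0 line(s) (total 0); column heights now [8 9 6 4 2 0], max=9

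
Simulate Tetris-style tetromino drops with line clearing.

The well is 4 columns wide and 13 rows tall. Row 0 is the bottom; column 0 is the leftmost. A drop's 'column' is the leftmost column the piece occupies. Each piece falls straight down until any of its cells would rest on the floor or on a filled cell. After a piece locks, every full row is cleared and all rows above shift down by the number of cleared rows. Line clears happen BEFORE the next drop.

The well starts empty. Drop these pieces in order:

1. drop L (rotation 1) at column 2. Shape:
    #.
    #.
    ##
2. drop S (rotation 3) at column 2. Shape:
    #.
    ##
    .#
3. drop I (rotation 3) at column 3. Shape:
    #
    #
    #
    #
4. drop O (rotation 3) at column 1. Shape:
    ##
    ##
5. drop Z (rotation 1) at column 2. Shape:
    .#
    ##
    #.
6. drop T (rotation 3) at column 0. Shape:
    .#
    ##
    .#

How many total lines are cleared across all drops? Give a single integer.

Answer: 1

Derivation:
Drop 1: L rot1 at col 2 lands with bottom-row=0; cleared 0 line(s) (total 0); column heights now [0 0 3 1], max=3
Drop 2: S rot3 at col 2 lands with bottom-row=2; cleared 0 line(s) (total 0); column heights now [0 0 5 4], max=5
Drop 3: I rot3 at col 3 lands with bottom-row=4; cleared 0 line(s) (total 0); column heights now [0 0 5 8], max=8
Drop 4: O rot3 at col 1 lands with bottom-row=5; cleared 0 line(s) (total 0); column heights now [0 7 7 8], max=8
Drop 5: Z rot1 at col 2 lands with bottom-row=7; cleared 0 line(s) (total 0); column heights now [0 7 9 10], max=10
Drop 6: T rot3 at col 0 lands with bottom-row=7; cleared 1 line(s) (total 1); column heights now [0 9 8 9], max=9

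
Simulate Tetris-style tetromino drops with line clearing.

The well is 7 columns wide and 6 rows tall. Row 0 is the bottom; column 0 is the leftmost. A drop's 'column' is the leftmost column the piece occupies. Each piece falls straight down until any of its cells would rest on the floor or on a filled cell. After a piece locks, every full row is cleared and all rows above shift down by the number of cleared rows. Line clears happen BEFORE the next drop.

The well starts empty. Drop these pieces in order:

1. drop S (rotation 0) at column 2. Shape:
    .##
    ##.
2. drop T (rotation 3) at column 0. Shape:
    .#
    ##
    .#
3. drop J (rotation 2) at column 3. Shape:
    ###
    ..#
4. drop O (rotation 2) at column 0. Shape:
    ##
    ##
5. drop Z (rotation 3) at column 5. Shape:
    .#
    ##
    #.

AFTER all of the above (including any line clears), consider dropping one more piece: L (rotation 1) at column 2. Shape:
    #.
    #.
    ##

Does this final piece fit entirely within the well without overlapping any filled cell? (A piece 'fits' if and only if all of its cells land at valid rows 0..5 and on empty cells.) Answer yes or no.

Answer: yes

Derivation:
Drop 1: S rot0 at col 2 lands with bottom-row=0; cleared 0 line(s) (total 0); column heights now [0 0 1 2 2 0 0], max=2
Drop 2: T rot3 at col 0 lands with bottom-row=0; cleared 0 line(s) (total 0); column heights now [2 3 1 2 2 0 0], max=3
Drop 3: J rot2 at col 3 lands with bottom-row=1; cleared 0 line(s) (total 0); column heights now [2 3 1 3 3 3 0], max=3
Drop 4: O rot2 at col 0 lands with bottom-row=3; cleared 0 line(s) (total 0); column heights now [5 5 1 3 3 3 0], max=5
Drop 5: Z rot3 at col 5 lands with bottom-row=3; cleared 0 line(s) (total 0); column heights now [5 5 1 3 3 5 6], max=6
Test piece L rot1 at col 2 (width 2): heights before test = [5 5 1 3 3 5 6]; fits = True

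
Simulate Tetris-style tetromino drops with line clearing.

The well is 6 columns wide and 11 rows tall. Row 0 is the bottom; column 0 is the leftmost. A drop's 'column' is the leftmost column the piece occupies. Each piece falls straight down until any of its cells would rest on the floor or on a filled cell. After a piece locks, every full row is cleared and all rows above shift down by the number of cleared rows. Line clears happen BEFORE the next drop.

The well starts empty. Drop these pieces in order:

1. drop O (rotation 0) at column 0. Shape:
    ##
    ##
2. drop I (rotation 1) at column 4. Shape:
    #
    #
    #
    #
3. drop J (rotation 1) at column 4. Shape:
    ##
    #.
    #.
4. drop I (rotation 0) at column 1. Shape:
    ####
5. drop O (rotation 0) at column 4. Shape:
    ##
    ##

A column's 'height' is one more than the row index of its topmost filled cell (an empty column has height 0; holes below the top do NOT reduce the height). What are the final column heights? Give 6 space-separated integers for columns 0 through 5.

Answer: 2 8 8 8 10 10

Derivation:
Drop 1: O rot0 at col 0 lands with bottom-row=0; cleared 0 line(s) (total 0); column heights now [2 2 0 0 0 0], max=2
Drop 2: I rot1 at col 4 lands with bottom-row=0; cleared 0 line(s) (total 0); column heights now [2 2 0 0 4 0], max=4
Drop 3: J rot1 at col 4 lands with bottom-row=4; cleared 0 line(s) (total 0); column heights now [2 2 0 0 7 7], max=7
Drop 4: I rot0 at col 1 lands with bottom-row=7; cleared 0 line(s) (total 0); column heights now [2 8 8 8 8 7], max=8
Drop 5: O rot0 at col 4 lands with bottom-row=8; cleared 0 line(s) (total 0); column heights now [2 8 8 8 10 10], max=10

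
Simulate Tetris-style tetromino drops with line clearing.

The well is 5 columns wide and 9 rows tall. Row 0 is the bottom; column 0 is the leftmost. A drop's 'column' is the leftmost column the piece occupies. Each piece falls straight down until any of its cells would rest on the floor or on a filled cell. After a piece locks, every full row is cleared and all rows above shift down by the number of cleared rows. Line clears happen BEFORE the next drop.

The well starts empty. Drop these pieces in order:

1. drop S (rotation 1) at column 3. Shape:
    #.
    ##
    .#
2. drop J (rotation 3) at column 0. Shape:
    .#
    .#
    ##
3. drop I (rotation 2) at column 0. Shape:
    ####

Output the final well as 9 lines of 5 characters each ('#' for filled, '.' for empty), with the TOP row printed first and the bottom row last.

Drop 1: S rot1 at col 3 lands with bottom-row=0; cleared 0 line(s) (total 0); column heights now [0 0 0 3 2], max=3
Drop 2: J rot3 at col 0 lands with bottom-row=0; cleared 0 line(s) (total 0); column heights now [1 3 0 3 2], max=3
Drop 3: I rot2 at col 0 lands with bottom-row=3; cleared 0 line(s) (total 0); column heights now [4 4 4 4 2], max=4

Answer: .....
.....
.....
.....
.....
####.
.#.#.
.#.##
##..#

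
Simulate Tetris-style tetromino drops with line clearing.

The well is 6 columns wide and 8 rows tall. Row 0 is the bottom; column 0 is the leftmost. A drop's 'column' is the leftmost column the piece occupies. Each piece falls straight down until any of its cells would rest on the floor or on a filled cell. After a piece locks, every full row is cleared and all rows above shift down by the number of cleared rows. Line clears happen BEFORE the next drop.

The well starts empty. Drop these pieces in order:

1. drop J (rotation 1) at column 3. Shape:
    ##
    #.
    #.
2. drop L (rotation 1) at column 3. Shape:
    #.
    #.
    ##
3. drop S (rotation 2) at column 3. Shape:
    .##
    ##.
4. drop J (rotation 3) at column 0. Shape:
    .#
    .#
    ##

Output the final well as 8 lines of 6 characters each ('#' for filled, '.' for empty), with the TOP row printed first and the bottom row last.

Drop 1: J rot1 at col 3 lands with bottom-row=0; cleared 0 line(s) (total 0); column heights now [0 0 0 3 3 0], max=3
Drop 2: L rot1 at col 3 lands with bottom-row=3; cleared 0 line(s) (total 0); column heights now [0 0 0 6 4 0], max=6
Drop 3: S rot2 at col 3 lands with bottom-row=6; cleared 0 line(s) (total 0); column heights now [0 0 0 7 8 8], max=8
Drop 4: J rot3 at col 0 lands with bottom-row=0; cleared 0 line(s) (total 0); column heights now [1 3 0 7 8 8], max=8

Answer: ....##
...##.
...#..
...#..
...##.
.#.##.
.#.#..
##.#..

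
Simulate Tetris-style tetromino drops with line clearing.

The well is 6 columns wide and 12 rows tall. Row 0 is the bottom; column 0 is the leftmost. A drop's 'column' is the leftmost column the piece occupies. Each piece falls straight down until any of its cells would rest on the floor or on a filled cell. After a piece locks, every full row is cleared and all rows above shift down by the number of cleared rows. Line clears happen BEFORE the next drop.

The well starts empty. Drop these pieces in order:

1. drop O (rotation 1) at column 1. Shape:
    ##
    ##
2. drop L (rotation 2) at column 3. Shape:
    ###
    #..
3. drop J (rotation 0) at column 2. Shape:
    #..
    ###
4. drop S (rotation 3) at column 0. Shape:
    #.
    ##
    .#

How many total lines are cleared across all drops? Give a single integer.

Drop 1: O rot1 at col 1 lands with bottom-row=0; cleared 0 line(s) (total 0); column heights now [0 2 2 0 0 0], max=2
Drop 2: L rot2 at col 3 lands with bottom-row=0; cleared 0 line(s) (total 0); column heights now [0 2 2 2 2 2], max=2
Drop 3: J rot0 at col 2 lands with bottom-row=2; cleared 0 line(s) (total 0); column heights now [0 2 4 3 3 2], max=4
Drop 4: S rot3 at col 0 lands with bottom-row=2; cleared 0 line(s) (total 0); column heights now [5 4 4 3 3 2], max=5

Answer: 0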